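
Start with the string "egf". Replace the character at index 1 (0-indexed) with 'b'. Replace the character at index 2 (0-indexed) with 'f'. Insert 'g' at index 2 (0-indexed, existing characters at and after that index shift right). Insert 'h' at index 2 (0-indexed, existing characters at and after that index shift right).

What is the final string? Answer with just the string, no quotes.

Answer: ebhgf

Derivation:
Applying each edit step by step:
Start: "egf"
Op 1 (replace idx 1: 'g' -> 'b'): "egf" -> "ebf"
Op 2 (replace idx 2: 'f' -> 'f'): "ebf" -> "ebf"
Op 3 (insert 'g' at idx 2): "ebf" -> "ebgf"
Op 4 (insert 'h' at idx 2): "ebgf" -> "ebhgf"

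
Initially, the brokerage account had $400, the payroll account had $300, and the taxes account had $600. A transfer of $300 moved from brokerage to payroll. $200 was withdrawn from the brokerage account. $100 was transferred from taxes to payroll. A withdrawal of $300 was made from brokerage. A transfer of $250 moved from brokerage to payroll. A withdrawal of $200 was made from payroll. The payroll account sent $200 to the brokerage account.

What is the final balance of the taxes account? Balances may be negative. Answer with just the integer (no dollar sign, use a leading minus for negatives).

Tracking account balances step by step:
Start: brokerage=400, payroll=300, taxes=600
Event 1 (transfer 300 brokerage -> payroll): brokerage: 400 - 300 = 100, payroll: 300 + 300 = 600. Balances: brokerage=100, payroll=600, taxes=600
Event 2 (withdraw 200 from brokerage): brokerage: 100 - 200 = -100. Balances: brokerage=-100, payroll=600, taxes=600
Event 3 (transfer 100 taxes -> payroll): taxes: 600 - 100 = 500, payroll: 600 + 100 = 700. Balances: brokerage=-100, payroll=700, taxes=500
Event 4 (withdraw 300 from brokerage): brokerage: -100 - 300 = -400. Balances: brokerage=-400, payroll=700, taxes=500
Event 5 (transfer 250 brokerage -> payroll): brokerage: -400 - 250 = -650, payroll: 700 + 250 = 950. Balances: brokerage=-650, payroll=950, taxes=500
Event 6 (withdraw 200 from payroll): payroll: 950 - 200 = 750. Balances: brokerage=-650, payroll=750, taxes=500
Event 7 (transfer 200 payroll -> brokerage): payroll: 750 - 200 = 550, brokerage: -650 + 200 = -450. Balances: brokerage=-450, payroll=550, taxes=500

Final balance of taxes: 500

Answer: 500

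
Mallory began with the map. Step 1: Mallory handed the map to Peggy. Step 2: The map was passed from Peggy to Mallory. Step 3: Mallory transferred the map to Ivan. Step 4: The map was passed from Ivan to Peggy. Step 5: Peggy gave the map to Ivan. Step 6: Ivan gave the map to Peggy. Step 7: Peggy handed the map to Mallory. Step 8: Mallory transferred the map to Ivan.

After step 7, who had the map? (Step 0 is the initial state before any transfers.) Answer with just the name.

Answer: Mallory

Derivation:
Tracking the map holder through step 7:
After step 0 (start): Mallory
After step 1: Peggy
After step 2: Mallory
After step 3: Ivan
After step 4: Peggy
After step 5: Ivan
After step 6: Peggy
After step 7: Mallory

At step 7, the holder is Mallory.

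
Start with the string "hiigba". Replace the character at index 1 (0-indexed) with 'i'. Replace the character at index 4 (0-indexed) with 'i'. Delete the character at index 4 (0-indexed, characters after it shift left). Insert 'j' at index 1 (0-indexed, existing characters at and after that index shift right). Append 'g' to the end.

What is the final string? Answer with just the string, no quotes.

Answer: hjiigag

Derivation:
Applying each edit step by step:
Start: "hiigba"
Op 1 (replace idx 1: 'i' -> 'i'): "hiigba" -> "hiigba"
Op 2 (replace idx 4: 'b' -> 'i'): "hiigba" -> "hiigia"
Op 3 (delete idx 4 = 'i'): "hiigia" -> "hiiga"
Op 4 (insert 'j' at idx 1): "hiiga" -> "hjiiga"
Op 5 (append 'g'): "hjiiga" -> "hjiigag"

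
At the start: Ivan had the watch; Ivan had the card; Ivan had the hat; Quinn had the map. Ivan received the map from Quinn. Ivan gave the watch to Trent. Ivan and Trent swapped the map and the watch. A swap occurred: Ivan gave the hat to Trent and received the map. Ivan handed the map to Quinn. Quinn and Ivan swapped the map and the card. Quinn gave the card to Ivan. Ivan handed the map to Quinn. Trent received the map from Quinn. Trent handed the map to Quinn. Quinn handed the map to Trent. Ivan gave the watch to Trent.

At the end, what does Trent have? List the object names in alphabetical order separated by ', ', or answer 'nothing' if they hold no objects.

Answer: hat, map, watch

Derivation:
Tracking all object holders:
Start: watch:Ivan, card:Ivan, hat:Ivan, map:Quinn
Event 1 (give map: Quinn -> Ivan). State: watch:Ivan, card:Ivan, hat:Ivan, map:Ivan
Event 2 (give watch: Ivan -> Trent). State: watch:Trent, card:Ivan, hat:Ivan, map:Ivan
Event 3 (swap map<->watch: now map:Trent, watch:Ivan). State: watch:Ivan, card:Ivan, hat:Ivan, map:Trent
Event 4 (swap hat<->map: now hat:Trent, map:Ivan). State: watch:Ivan, card:Ivan, hat:Trent, map:Ivan
Event 5 (give map: Ivan -> Quinn). State: watch:Ivan, card:Ivan, hat:Trent, map:Quinn
Event 6 (swap map<->card: now map:Ivan, card:Quinn). State: watch:Ivan, card:Quinn, hat:Trent, map:Ivan
Event 7 (give card: Quinn -> Ivan). State: watch:Ivan, card:Ivan, hat:Trent, map:Ivan
Event 8 (give map: Ivan -> Quinn). State: watch:Ivan, card:Ivan, hat:Trent, map:Quinn
Event 9 (give map: Quinn -> Trent). State: watch:Ivan, card:Ivan, hat:Trent, map:Trent
Event 10 (give map: Trent -> Quinn). State: watch:Ivan, card:Ivan, hat:Trent, map:Quinn
Event 11 (give map: Quinn -> Trent). State: watch:Ivan, card:Ivan, hat:Trent, map:Trent
Event 12 (give watch: Ivan -> Trent). State: watch:Trent, card:Ivan, hat:Trent, map:Trent

Final state: watch:Trent, card:Ivan, hat:Trent, map:Trent
Trent holds: hat, map, watch.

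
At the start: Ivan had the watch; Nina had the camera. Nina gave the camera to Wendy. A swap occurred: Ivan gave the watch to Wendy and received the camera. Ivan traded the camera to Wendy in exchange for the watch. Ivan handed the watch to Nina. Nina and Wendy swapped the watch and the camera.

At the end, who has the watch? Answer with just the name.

Answer: Wendy

Derivation:
Tracking all object holders:
Start: watch:Ivan, camera:Nina
Event 1 (give camera: Nina -> Wendy). State: watch:Ivan, camera:Wendy
Event 2 (swap watch<->camera: now watch:Wendy, camera:Ivan). State: watch:Wendy, camera:Ivan
Event 3 (swap camera<->watch: now camera:Wendy, watch:Ivan). State: watch:Ivan, camera:Wendy
Event 4 (give watch: Ivan -> Nina). State: watch:Nina, camera:Wendy
Event 5 (swap watch<->camera: now watch:Wendy, camera:Nina). State: watch:Wendy, camera:Nina

Final state: watch:Wendy, camera:Nina
The watch is held by Wendy.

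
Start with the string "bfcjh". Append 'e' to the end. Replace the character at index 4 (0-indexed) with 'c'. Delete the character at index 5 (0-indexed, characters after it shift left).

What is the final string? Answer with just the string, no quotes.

Answer: bfcjc

Derivation:
Applying each edit step by step:
Start: "bfcjh"
Op 1 (append 'e'): "bfcjh" -> "bfcjhe"
Op 2 (replace idx 4: 'h' -> 'c'): "bfcjhe" -> "bfcjce"
Op 3 (delete idx 5 = 'e'): "bfcjce" -> "bfcjc"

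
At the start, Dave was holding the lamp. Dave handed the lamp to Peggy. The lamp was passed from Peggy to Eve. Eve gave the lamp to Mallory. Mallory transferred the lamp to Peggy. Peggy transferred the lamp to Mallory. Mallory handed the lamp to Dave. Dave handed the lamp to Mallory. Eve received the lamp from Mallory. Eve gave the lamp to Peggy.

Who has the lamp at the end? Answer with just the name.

Answer: Peggy

Derivation:
Tracking the lamp through each event:
Start: Dave has the lamp.
After event 1: Peggy has the lamp.
After event 2: Eve has the lamp.
After event 3: Mallory has the lamp.
After event 4: Peggy has the lamp.
After event 5: Mallory has the lamp.
After event 6: Dave has the lamp.
After event 7: Mallory has the lamp.
After event 8: Eve has the lamp.
After event 9: Peggy has the lamp.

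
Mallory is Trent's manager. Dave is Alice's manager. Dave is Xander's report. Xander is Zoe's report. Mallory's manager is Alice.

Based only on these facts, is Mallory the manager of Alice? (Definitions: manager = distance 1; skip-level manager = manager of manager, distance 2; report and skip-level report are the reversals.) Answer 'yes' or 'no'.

Reconstructing the manager chain from the given facts:
  Zoe -> Xander -> Dave -> Alice -> Mallory -> Trent
(each arrow means 'manager of the next')
Positions in the chain (0 = top):
  position of Zoe: 0
  position of Xander: 1
  position of Dave: 2
  position of Alice: 3
  position of Mallory: 4
  position of Trent: 5

Mallory is at position 4, Alice is at position 3; signed distance (j - i) = -1.
'manager' requires j - i = 1. Actual distance is -1, so the relation does NOT hold.

Answer: no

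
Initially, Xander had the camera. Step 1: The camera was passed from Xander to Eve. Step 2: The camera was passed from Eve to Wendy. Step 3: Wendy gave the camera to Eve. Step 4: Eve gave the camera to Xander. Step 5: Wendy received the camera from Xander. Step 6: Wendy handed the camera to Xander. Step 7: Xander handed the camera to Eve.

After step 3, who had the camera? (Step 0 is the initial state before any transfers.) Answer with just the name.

Answer: Eve

Derivation:
Tracking the camera holder through step 3:
After step 0 (start): Xander
After step 1: Eve
After step 2: Wendy
After step 3: Eve

At step 3, the holder is Eve.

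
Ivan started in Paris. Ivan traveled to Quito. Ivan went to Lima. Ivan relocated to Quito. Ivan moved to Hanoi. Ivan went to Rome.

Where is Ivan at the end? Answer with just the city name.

Tracking Ivan's location:
Start: Ivan is in Paris.
After move 1: Paris -> Quito. Ivan is in Quito.
After move 2: Quito -> Lima. Ivan is in Lima.
After move 3: Lima -> Quito. Ivan is in Quito.
After move 4: Quito -> Hanoi. Ivan is in Hanoi.
After move 5: Hanoi -> Rome. Ivan is in Rome.

Answer: Rome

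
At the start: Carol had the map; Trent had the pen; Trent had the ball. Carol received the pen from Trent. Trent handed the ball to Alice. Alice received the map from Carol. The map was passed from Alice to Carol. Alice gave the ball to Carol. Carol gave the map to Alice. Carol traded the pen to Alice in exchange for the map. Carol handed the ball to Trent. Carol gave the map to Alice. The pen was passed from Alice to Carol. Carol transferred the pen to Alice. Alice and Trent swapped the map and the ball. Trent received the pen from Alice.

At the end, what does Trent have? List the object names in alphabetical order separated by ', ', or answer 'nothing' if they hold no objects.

Answer: map, pen

Derivation:
Tracking all object holders:
Start: map:Carol, pen:Trent, ball:Trent
Event 1 (give pen: Trent -> Carol). State: map:Carol, pen:Carol, ball:Trent
Event 2 (give ball: Trent -> Alice). State: map:Carol, pen:Carol, ball:Alice
Event 3 (give map: Carol -> Alice). State: map:Alice, pen:Carol, ball:Alice
Event 4 (give map: Alice -> Carol). State: map:Carol, pen:Carol, ball:Alice
Event 5 (give ball: Alice -> Carol). State: map:Carol, pen:Carol, ball:Carol
Event 6 (give map: Carol -> Alice). State: map:Alice, pen:Carol, ball:Carol
Event 7 (swap pen<->map: now pen:Alice, map:Carol). State: map:Carol, pen:Alice, ball:Carol
Event 8 (give ball: Carol -> Trent). State: map:Carol, pen:Alice, ball:Trent
Event 9 (give map: Carol -> Alice). State: map:Alice, pen:Alice, ball:Trent
Event 10 (give pen: Alice -> Carol). State: map:Alice, pen:Carol, ball:Trent
Event 11 (give pen: Carol -> Alice). State: map:Alice, pen:Alice, ball:Trent
Event 12 (swap map<->ball: now map:Trent, ball:Alice). State: map:Trent, pen:Alice, ball:Alice
Event 13 (give pen: Alice -> Trent). State: map:Trent, pen:Trent, ball:Alice

Final state: map:Trent, pen:Trent, ball:Alice
Trent holds: map, pen.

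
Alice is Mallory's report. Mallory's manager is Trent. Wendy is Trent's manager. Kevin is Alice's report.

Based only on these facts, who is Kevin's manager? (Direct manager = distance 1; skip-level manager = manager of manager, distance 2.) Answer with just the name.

Answer: Alice

Derivation:
Reconstructing the manager chain from the given facts:
  Wendy -> Trent -> Mallory -> Alice -> Kevin
(each arrow means 'manager of the next')
Positions in the chain (0 = top):
  position of Wendy: 0
  position of Trent: 1
  position of Mallory: 2
  position of Alice: 3
  position of Kevin: 4

Kevin is at position 4; the manager is 1 step up the chain, i.e. position 3: Alice.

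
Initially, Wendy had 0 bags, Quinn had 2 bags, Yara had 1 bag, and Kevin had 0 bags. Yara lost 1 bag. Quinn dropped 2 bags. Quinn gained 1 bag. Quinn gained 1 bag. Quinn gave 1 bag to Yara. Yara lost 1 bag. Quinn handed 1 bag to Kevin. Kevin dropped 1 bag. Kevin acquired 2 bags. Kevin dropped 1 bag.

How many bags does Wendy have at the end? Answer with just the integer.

Answer: 0

Derivation:
Tracking counts step by step:
Start: Wendy=0, Quinn=2, Yara=1, Kevin=0
Event 1 (Yara -1): Yara: 1 -> 0. State: Wendy=0, Quinn=2, Yara=0, Kevin=0
Event 2 (Quinn -2): Quinn: 2 -> 0. State: Wendy=0, Quinn=0, Yara=0, Kevin=0
Event 3 (Quinn +1): Quinn: 0 -> 1. State: Wendy=0, Quinn=1, Yara=0, Kevin=0
Event 4 (Quinn +1): Quinn: 1 -> 2. State: Wendy=0, Quinn=2, Yara=0, Kevin=0
Event 5 (Quinn -> Yara, 1): Quinn: 2 -> 1, Yara: 0 -> 1. State: Wendy=0, Quinn=1, Yara=1, Kevin=0
Event 6 (Yara -1): Yara: 1 -> 0. State: Wendy=0, Quinn=1, Yara=0, Kevin=0
Event 7 (Quinn -> Kevin, 1): Quinn: 1 -> 0, Kevin: 0 -> 1. State: Wendy=0, Quinn=0, Yara=0, Kevin=1
Event 8 (Kevin -1): Kevin: 1 -> 0. State: Wendy=0, Quinn=0, Yara=0, Kevin=0
Event 9 (Kevin +2): Kevin: 0 -> 2. State: Wendy=0, Quinn=0, Yara=0, Kevin=2
Event 10 (Kevin -1): Kevin: 2 -> 1. State: Wendy=0, Quinn=0, Yara=0, Kevin=1

Wendy's final count: 0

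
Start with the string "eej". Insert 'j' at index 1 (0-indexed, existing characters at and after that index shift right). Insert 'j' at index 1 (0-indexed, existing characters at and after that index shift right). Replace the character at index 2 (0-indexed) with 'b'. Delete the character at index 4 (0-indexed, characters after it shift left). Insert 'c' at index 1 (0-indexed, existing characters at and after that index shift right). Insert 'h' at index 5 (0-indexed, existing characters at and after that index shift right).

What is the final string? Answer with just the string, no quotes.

Answer: ecjbeh

Derivation:
Applying each edit step by step:
Start: "eej"
Op 1 (insert 'j' at idx 1): "eej" -> "ejej"
Op 2 (insert 'j' at idx 1): "ejej" -> "ejjej"
Op 3 (replace idx 2: 'j' -> 'b'): "ejjej" -> "ejbej"
Op 4 (delete idx 4 = 'j'): "ejbej" -> "ejbe"
Op 5 (insert 'c' at idx 1): "ejbe" -> "ecjbe"
Op 6 (insert 'h' at idx 5): "ecjbe" -> "ecjbeh"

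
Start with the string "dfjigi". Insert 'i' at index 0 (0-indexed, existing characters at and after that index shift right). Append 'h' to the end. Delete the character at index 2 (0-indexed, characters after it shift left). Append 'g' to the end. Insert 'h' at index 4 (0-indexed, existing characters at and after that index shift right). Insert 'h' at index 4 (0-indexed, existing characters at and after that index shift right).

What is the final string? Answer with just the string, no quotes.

Answer: idjihhgihg

Derivation:
Applying each edit step by step:
Start: "dfjigi"
Op 1 (insert 'i' at idx 0): "dfjigi" -> "idfjigi"
Op 2 (append 'h'): "idfjigi" -> "idfjigih"
Op 3 (delete idx 2 = 'f'): "idfjigih" -> "idjigih"
Op 4 (append 'g'): "idjigih" -> "idjigihg"
Op 5 (insert 'h' at idx 4): "idjigihg" -> "idjihgihg"
Op 6 (insert 'h' at idx 4): "idjihgihg" -> "idjihhgihg"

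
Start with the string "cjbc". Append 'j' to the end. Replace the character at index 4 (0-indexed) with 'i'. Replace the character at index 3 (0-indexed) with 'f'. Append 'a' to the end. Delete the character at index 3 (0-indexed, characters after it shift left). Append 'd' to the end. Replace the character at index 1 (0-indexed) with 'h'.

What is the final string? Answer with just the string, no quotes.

Applying each edit step by step:
Start: "cjbc"
Op 1 (append 'j'): "cjbc" -> "cjbcj"
Op 2 (replace idx 4: 'j' -> 'i'): "cjbcj" -> "cjbci"
Op 3 (replace idx 3: 'c' -> 'f'): "cjbci" -> "cjbfi"
Op 4 (append 'a'): "cjbfi" -> "cjbfia"
Op 5 (delete idx 3 = 'f'): "cjbfia" -> "cjbia"
Op 6 (append 'd'): "cjbia" -> "cjbiad"
Op 7 (replace idx 1: 'j' -> 'h'): "cjbiad" -> "chbiad"

Answer: chbiad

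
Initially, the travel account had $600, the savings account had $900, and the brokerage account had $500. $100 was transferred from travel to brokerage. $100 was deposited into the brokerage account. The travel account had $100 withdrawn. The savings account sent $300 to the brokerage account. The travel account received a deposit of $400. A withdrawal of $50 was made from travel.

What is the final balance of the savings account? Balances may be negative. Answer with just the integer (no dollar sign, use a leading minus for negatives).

Answer: 600

Derivation:
Tracking account balances step by step:
Start: travel=600, savings=900, brokerage=500
Event 1 (transfer 100 travel -> brokerage): travel: 600 - 100 = 500, brokerage: 500 + 100 = 600. Balances: travel=500, savings=900, brokerage=600
Event 2 (deposit 100 to brokerage): brokerage: 600 + 100 = 700. Balances: travel=500, savings=900, brokerage=700
Event 3 (withdraw 100 from travel): travel: 500 - 100 = 400. Balances: travel=400, savings=900, brokerage=700
Event 4 (transfer 300 savings -> brokerage): savings: 900 - 300 = 600, brokerage: 700 + 300 = 1000. Balances: travel=400, savings=600, brokerage=1000
Event 5 (deposit 400 to travel): travel: 400 + 400 = 800. Balances: travel=800, savings=600, brokerage=1000
Event 6 (withdraw 50 from travel): travel: 800 - 50 = 750. Balances: travel=750, savings=600, brokerage=1000

Final balance of savings: 600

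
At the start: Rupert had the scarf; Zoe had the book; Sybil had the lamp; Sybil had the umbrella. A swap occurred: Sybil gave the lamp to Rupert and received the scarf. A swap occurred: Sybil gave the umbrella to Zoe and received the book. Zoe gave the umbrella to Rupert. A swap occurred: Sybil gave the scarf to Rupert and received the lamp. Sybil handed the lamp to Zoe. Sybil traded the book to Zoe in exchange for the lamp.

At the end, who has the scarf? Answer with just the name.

Answer: Rupert

Derivation:
Tracking all object holders:
Start: scarf:Rupert, book:Zoe, lamp:Sybil, umbrella:Sybil
Event 1 (swap lamp<->scarf: now lamp:Rupert, scarf:Sybil). State: scarf:Sybil, book:Zoe, lamp:Rupert, umbrella:Sybil
Event 2 (swap umbrella<->book: now umbrella:Zoe, book:Sybil). State: scarf:Sybil, book:Sybil, lamp:Rupert, umbrella:Zoe
Event 3 (give umbrella: Zoe -> Rupert). State: scarf:Sybil, book:Sybil, lamp:Rupert, umbrella:Rupert
Event 4 (swap scarf<->lamp: now scarf:Rupert, lamp:Sybil). State: scarf:Rupert, book:Sybil, lamp:Sybil, umbrella:Rupert
Event 5 (give lamp: Sybil -> Zoe). State: scarf:Rupert, book:Sybil, lamp:Zoe, umbrella:Rupert
Event 6 (swap book<->lamp: now book:Zoe, lamp:Sybil). State: scarf:Rupert, book:Zoe, lamp:Sybil, umbrella:Rupert

Final state: scarf:Rupert, book:Zoe, lamp:Sybil, umbrella:Rupert
The scarf is held by Rupert.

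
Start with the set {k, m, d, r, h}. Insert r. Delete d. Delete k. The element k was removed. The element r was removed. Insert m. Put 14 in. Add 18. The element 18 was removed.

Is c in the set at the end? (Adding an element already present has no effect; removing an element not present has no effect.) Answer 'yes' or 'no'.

Tracking the set through each operation:
Start: {d, h, k, m, r}
Event 1 (add r): already present, no change. Set: {d, h, k, m, r}
Event 2 (remove d): removed. Set: {h, k, m, r}
Event 3 (remove k): removed. Set: {h, m, r}
Event 4 (remove k): not present, no change. Set: {h, m, r}
Event 5 (remove r): removed. Set: {h, m}
Event 6 (add m): already present, no change. Set: {h, m}
Event 7 (add 14): added. Set: {14, h, m}
Event 8 (add 18): added. Set: {14, 18, h, m}
Event 9 (remove 18): removed. Set: {14, h, m}

Final set: {14, h, m} (size 3)
c is NOT in the final set.

Answer: no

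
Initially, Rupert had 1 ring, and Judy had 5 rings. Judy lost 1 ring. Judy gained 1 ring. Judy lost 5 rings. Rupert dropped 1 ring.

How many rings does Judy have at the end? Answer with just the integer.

Answer: 0

Derivation:
Tracking counts step by step:
Start: Rupert=1, Judy=5
Event 1 (Judy -1): Judy: 5 -> 4. State: Rupert=1, Judy=4
Event 2 (Judy +1): Judy: 4 -> 5. State: Rupert=1, Judy=5
Event 3 (Judy -5): Judy: 5 -> 0. State: Rupert=1, Judy=0
Event 4 (Rupert -1): Rupert: 1 -> 0. State: Rupert=0, Judy=0

Judy's final count: 0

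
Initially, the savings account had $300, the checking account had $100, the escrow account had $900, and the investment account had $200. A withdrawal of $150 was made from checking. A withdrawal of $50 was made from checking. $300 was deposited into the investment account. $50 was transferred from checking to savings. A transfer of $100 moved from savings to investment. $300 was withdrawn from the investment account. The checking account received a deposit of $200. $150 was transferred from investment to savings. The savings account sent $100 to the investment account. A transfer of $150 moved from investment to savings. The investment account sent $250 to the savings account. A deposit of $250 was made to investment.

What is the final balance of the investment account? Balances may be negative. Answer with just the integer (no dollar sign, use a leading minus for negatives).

Answer: 100

Derivation:
Tracking account balances step by step:
Start: savings=300, checking=100, escrow=900, investment=200
Event 1 (withdraw 150 from checking): checking: 100 - 150 = -50. Balances: savings=300, checking=-50, escrow=900, investment=200
Event 2 (withdraw 50 from checking): checking: -50 - 50 = -100. Balances: savings=300, checking=-100, escrow=900, investment=200
Event 3 (deposit 300 to investment): investment: 200 + 300 = 500. Balances: savings=300, checking=-100, escrow=900, investment=500
Event 4 (transfer 50 checking -> savings): checking: -100 - 50 = -150, savings: 300 + 50 = 350. Balances: savings=350, checking=-150, escrow=900, investment=500
Event 5 (transfer 100 savings -> investment): savings: 350 - 100 = 250, investment: 500 + 100 = 600. Balances: savings=250, checking=-150, escrow=900, investment=600
Event 6 (withdraw 300 from investment): investment: 600 - 300 = 300. Balances: savings=250, checking=-150, escrow=900, investment=300
Event 7 (deposit 200 to checking): checking: -150 + 200 = 50. Balances: savings=250, checking=50, escrow=900, investment=300
Event 8 (transfer 150 investment -> savings): investment: 300 - 150 = 150, savings: 250 + 150 = 400. Balances: savings=400, checking=50, escrow=900, investment=150
Event 9 (transfer 100 savings -> investment): savings: 400 - 100 = 300, investment: 150 + 100 = 250. Balances: savings=300, checking=50, escrow=900, investment=250
Event 10 (transfer 150 investment -> savings): investment: 250 - 150 = 100, savings: 300 + 150 = 450. Balances: savings=450, checking=50, escrow=900, investment=100
Event 11 (transfer 250 investment -> savings): investment: 100 - 250 = -150, savings: 450 + 250 = 700. Balances: savings=700, checking=50, escrow=900, investment=-150
Event 12 (deposit 250 to investment): investment: -150 + 250 = 100. Balances: savings=700, checking=50, escrow=900, investment=100

Final balance of investment: 100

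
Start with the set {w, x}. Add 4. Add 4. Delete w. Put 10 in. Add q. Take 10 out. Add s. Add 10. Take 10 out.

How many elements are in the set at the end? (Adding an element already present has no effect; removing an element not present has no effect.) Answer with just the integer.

Tracking the set through each operation:
Start: {w, x}
Event 1 (add 4): added. Set: {4, w, x}
Event 2 (add 4): already present, no change. Set: {4, w, x}
Event 3 (remove w): removed. Set: {4, x}
Event 4 (add 10): added. Set: {10, 4, x}
Event 5 (add q): added. Set: {10, 4, q, x}
Event 6 (remove 10): removed. Set: {4, q, x}
Event 7 (add s): added. Set: {4, q, s, x}
Event 8 (add 10): added. Set: {10, 4, q, s, x}
Event 9 (remove 10): removed. Set: {4, q, s, x}

Final set: {4, q, s, x} (size 4)

Answer: 4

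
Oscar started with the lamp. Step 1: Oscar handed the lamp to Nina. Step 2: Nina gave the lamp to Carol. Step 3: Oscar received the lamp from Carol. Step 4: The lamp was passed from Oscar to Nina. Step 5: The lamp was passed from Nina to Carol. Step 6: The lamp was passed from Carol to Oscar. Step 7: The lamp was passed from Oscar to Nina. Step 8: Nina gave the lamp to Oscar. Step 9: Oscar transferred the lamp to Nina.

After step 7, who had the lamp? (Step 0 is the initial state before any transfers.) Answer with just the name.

Tracking the lamp holder through step 7:
After step 0 (start): Oscar
After step 1: Nina
After step 2: Carol
After step 3: Oscar
After step 4: Nina
After step 5: Carol
After step 6: Oscar
After step 7: Nina

At step 7, the holder is Nina.

Answer: Nina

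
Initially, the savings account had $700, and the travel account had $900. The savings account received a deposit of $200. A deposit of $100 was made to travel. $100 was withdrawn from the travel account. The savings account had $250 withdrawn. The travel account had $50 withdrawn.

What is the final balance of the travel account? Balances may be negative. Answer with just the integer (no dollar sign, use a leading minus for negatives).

Tracking account balances step by step:
Start: savings=700, travel=900
Event 1 (deposit 200 to savings): savings: 700 + 200 = 900. Balances: savings=900, travel=900
Event 2 (deposit 100 to travel): travel: 900 + 100 = 1000. Balances: savings=900, travel=1000
Event 3 (withdraw 100 from travel): travel: 1000 - 100 = 900. Balances: savings=900, travel=900
Event 4 (withdraw 250 from savings): savings: 900 - 250 = 650. Balances: savings=650, travel=900
Event 5 (withdraw 50 from travel): travel: 900 - 50 = 850. Balances: savings=650, travel=850

Final balance of travel: 850

Answer: 850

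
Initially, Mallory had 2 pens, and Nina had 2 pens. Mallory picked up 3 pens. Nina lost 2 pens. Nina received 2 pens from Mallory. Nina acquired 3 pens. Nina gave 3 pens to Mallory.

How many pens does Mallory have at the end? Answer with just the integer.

Tracking counts step by step:
Start: Mallory=2, Nina=2
Event 1 (Mallory +3): Mallory: 2 -> 5. State: Mallory=5, Nina=2
Event 2 (Nina -2): Nina: 2 -> 0. State: Mallory=5, Nina=0
Event 3 (Mallory -> Nina, 2): Mallory: 5 -> 3, Nina: 0 -> 2. State: Mallory=3, Nina=2
Event 4 (Nina +3): Nina: 2 -> 5. State: Mallory=3, Nina=5
Event 5 (Nina -> Mallory, 3): Nina: 5 -> 2, Mallory: 3 -> 6. State: Mallory=6, Nina=2

Mallory's final count: 6

Answer: 6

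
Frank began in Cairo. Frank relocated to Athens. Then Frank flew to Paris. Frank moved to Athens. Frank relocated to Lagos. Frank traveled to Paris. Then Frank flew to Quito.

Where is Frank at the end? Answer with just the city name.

Answer: Quito

Derivation:
Tracking Frank's location:
Start: Frank is in Cairo.
After move 1: Cairo -> Athens. Frank is in Athens.
After move 2: Athens -> Paris. Frank is in Paris.
After move 3: Paris -> Athens. Frank is in Athens.
After move 4: Athens -> Lagos. Frank is in Lagos.
After move 5: Lagos -> Paris. Frank is in Paris.
After move 6: Paris -> Quito. Frank is in Quito.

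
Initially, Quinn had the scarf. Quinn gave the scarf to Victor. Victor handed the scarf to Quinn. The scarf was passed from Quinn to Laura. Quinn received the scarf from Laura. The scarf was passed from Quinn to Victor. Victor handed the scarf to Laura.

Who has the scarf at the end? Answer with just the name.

Tracking the scarf through each event:
Start: Quinn has the scarf.
After event 1: Victor has the scarf.
After event 2: Quinn has the scarf.
After event 3: Laura has the scarf.
After event 4: Quinn has the scarf.
After event 5: Victor has the scarf.
After event 6: Laura has the scarf.

Answer: Laura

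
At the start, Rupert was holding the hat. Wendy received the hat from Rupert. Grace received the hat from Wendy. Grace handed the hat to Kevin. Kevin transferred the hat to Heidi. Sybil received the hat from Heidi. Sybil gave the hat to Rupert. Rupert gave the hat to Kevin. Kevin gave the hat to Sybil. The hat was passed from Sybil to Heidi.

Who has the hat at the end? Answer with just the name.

Answer: Heidi

Derivation:
Tracking the hat through each event:
Start: Rupert has the hat.
After event 1: Wendy has the hat.
After event 2: Grace has the hat.
After event 3: Kevin has the hat.
After event 4: Heidi has the hat.
After event 5: Sybil has the hat.
After event 6: Rupert has the hat.
After event 7: Kevin has the hat.
After event 8: Sybil has the hat.
After event 9: Heidi has the hat.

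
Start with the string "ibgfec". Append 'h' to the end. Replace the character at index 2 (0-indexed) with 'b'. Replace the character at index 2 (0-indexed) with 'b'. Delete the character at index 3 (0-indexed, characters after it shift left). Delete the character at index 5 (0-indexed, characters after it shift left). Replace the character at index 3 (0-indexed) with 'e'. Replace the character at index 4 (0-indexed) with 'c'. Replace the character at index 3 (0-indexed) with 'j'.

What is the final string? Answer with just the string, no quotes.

Applying each edit step by step:
Start: "ibgfec"
Op 1 (append 'h'): "ibgfec" -> "ibgfech"
Op 2 (replace idx 2: 'g' -> 'b'): "ibgfech" -> "ibbfech"
Op 3 (replace idx 2: 'b' -> 'b'): "ibbfech" -> "ibbfech"
Op 4 (delete idx 3 = 'f'): "ibbfech" -> "ibbech"
Op 5 (delete idx 5 = 'h'): "ibbech" -> "ibbec"
Op 6 (replace idx 3: 'e' -> 'e'): "ibbec" -> "ibbec"
Op 7 (replace idx 4: 'c' -> 'c'): "ibbec" -> "ibbec"
Op 8 (replace idx 3: 'e' -> 'j'): "ibbec" -> "ibbjc"

Answer: ibbjc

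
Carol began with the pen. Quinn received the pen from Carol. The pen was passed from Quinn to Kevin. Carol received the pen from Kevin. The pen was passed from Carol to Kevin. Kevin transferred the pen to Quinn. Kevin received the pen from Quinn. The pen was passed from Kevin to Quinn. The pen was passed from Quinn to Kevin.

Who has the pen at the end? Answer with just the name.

Tracking the pen through each event:
Start: Carol has the pen.
After event 1: Quinn has the pen.
After event 2: Kevin has the pen.
After event 3: Carol has the pen.
After event 4: Kevin has the pen.
After event 5: Quinn has the pen.
After event 6: Kevin has the pen.
After event 7: Quinn has the pen.
After event 8: Kevin has the pen.

Answer: Kevin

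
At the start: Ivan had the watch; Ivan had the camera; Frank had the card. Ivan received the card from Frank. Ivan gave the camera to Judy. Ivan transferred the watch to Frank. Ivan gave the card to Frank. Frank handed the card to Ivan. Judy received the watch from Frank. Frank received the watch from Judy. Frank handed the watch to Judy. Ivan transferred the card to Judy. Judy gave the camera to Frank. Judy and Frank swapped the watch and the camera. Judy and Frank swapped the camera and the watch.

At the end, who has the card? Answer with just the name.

Tracking all object holders:
Start: watch:Ivan, camera:Ivan, card:Frank
Event 1 (give card: Frank -> Ivan). State: watch:Ivan, camera:Ivan, card:Ivan
Event 2 (give camera: Ivan -> Judy). State: watch:Ivan, camera:Judy, card:Ivan
Event 3 (give watch: Ivan -> Frank). State: watch:Frank, camera:Judy, card:Ivan
Event 4 (give card: Ivan -> Frank). State: watch:Frank, camera:Judy, card:Frank
Event 5 (give card: Frank -> Ivan). State: watch:Frank, camera:Judy, card:Ivan
Event 6 (give watch: Frank -> Judy). State: watch:Judy, camera:Judy, card:Ivan
Event 7 (give watch: Judy -> Frank). State: watch:Frank, camera:Judy, card:Ivan
Event 8 (give watch: Frank -> Judy). State: watch:Judy, camera:Judy, card:Ivan
Event 9 (give card: Ivan -> Judy). State: watch:Judy, camera:Judy, card:Judy
Event 10 (give camera: Judy -> Frank). State: watch:Judy, camera:Frank, card:Judy
Event 11 (swap watch<->camera: now watch:Frank, camera:Judy). State: watch:Frank, camera:Judy, card:Judy
Event 12 (swap camera<->watch: now camera:Frank, watch:Judy). State: watch:Judy, camera:Frank, card:Judy

Final state: watch:Judy, camera:Frank, card:Judy
The card is held by Judy.

Answer: Judy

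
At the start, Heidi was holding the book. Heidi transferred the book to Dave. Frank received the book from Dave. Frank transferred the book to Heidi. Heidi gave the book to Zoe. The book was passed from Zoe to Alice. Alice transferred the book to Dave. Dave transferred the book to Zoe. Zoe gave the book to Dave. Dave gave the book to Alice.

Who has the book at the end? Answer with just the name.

Tracking the book through each event:
Start: Heidi has the book.
After event 1: Dave has the book.
After event 2: Frank has the book.
After event 3: Heidi has the book.
After event 4: Zoe has the book.
After event 5: Alice has the book.
After event 6: Dave has the book.
After event 7: Zoe has the book.
After event 8: Dave has the book.
After event 9: Alice has the book.

Answer: Alice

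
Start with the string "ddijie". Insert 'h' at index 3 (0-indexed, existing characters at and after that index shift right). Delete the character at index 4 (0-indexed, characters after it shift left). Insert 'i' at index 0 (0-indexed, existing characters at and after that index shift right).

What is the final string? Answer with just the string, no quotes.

Answer: iddihie

Derivation:
Applying each edit step by step:
Start: "ddijie"
Op 1 (insert 'h' at idx 3): "ddijie" -> "ddihjie"
Op 2 (delete idx 4 = 'j'): "ddihjie" -> "ddihie"
Op 3 (insert 'i' at idx 0): "ddihie" -> "iddihie"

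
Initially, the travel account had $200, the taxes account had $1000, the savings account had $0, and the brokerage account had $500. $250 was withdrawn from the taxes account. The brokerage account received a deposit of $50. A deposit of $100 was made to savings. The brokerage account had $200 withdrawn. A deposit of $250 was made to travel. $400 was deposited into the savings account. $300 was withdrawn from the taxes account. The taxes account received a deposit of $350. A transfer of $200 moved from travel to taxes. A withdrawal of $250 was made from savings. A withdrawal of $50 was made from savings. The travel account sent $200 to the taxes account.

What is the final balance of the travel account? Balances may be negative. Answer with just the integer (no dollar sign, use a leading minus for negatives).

Answer: 50

Derivation:
Tracking account balances step by step:
Start: travel=200, taxes=1000, savings=0, brokerage=500
Event 1 (withdraw 250 from taxes): taxes: 1000 - 250 = 750. Balances: travel=200, taxes=750, savings=0, brokerage=500
Event 2 (deposit 50 to brokerage): brokerage: 500 + 50 = 550. Balances: travel=200, taxes=750, savings=0, brokerage=550
Event 3 (deposit 100 to savings): savings: 0 + 100 = 100. Balances: travel=200, taxes=750, savings=100, brokerage=550
Event 4 (withdraw 200 from brokerage): brokerage: 550 - 200 = 350. Balances: travel=200, taxes=750, savings=100, brokerage=350
Event 5 (deposit 250 to travel): travel: 200 + 250 = 450. Balances: travel=450, taxes=750, savings=100, brokerage=350
Event 6 (deposit 400 to savings): savings: 100 + 400 = 500. Balances: travel=450, taxes=750, savings=500, brokerage=350
Event 7 (withdraw 300 from taxes): taxes: 750 - 300 = 450. Balances: travel=450, taxes=450, savings=500, brokerage=350
Event 8 (deposit 350 to taxes): taxes: 450 + 350 = 800. Balances: travel=450, taxes=800, savings=500, brokerage=350
Event 9 (transfer 200 travel -> taxes): travel: 450 - 200 = 250, taxes: 800 + 200 = 1000. Balances: travel=250, taxes=1000, savings=500, brokerage=350
Event 10 (withdraw 250 from savings): savings: 500 - 250 = 250. Balances: travel=250, taxes=1000, savings=250, brokerage=350
Event 11 (withdraw 50 from savings): savings: 250 - 50 = 200. Balances: travel=250, taxes=1000, savings=200, brokerage=350
Event 12 (transfer 200 travel -> taxes): travel: 250 - 200 = 50, taxes: 1000 + 200 = 1200. Balances: travel=50, taxes=1200, savings=200, brokerage=350

Final balance of travel: 50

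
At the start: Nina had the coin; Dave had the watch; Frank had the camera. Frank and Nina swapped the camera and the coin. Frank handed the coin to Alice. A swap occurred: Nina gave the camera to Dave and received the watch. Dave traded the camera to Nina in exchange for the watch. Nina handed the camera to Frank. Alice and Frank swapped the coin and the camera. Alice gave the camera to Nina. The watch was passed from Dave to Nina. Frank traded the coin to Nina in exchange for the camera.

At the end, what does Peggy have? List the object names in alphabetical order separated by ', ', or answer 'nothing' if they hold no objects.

Tracking all object holders:
Start: coin:Nina, watch:Dave, camera:Frank
Event 1 (swap camera<->coin: now camera:Nina, coin:Frank). State: coin:Frank, watch:Dave, camera:Nina
Event 2 (give coin: Frank -> Alice). State: coin:Alice, watch:Dave, camera:Nina
Event 3 (swap camera<->watch: now camera:Dave, watch:Nina). State: coin:Alice, watch:Nina, camera:Dave
Event 4 (swap camera<->watch: now camera:Nina, watch:Dave). State: coin:Alice, watch:Dave, camera:Nina
Event 5 (give camera: Nina -> Frank). State: coin:Alice, watch:Dave, camera:Frank
Event 6 (swap coin<->camera: now coin:Frank, camera:Alice). State: coin:Frank, watch:Dave, camera:Alice
Event 7 (give camera: Alice -> Nina). State: coin:Frank, watch:Dave, camera:Nina
Event 8 (give watch: Dave -> Nina). State: coin:Frank, watch:Nina, camera:Nina
Event 9 (swap coin<->camera: now coin:Nina, camera:Frank). State: coin:Nina, watch:Nina, camera:Frank

Final state: coin:Nina, watch:Nina, camera:Frank
Peggy holds: (nothing).

Answer: nothing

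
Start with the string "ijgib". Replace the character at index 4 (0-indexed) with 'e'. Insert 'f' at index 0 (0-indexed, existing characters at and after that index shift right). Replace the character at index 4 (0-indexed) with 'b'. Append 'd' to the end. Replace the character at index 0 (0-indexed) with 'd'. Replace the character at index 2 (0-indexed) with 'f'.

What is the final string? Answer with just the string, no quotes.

Applying each edit step by step:
Start: "ijgib"
Op 1 (replace idx 4: 'b' -> 'e'): "ijgib" -> "ijgie"
Op 2 (insert 'f' at idx 0): "ijgie" -> "fijgie"
Op 3 (replace idx 4: 'i' -> 'b'): "fijgie" -> "fijgbe"
Op 4 (append 'd'): "fijgbe" -> "fijgbed"
Op 5 (replace idx 0: 'f' -> 'd'): "fijgbed" -> "dijgbed"
Op 6 (replace idx 2: 'j' -> 'f'): "dijgbed" -> "difgbed"

Answer: difgbed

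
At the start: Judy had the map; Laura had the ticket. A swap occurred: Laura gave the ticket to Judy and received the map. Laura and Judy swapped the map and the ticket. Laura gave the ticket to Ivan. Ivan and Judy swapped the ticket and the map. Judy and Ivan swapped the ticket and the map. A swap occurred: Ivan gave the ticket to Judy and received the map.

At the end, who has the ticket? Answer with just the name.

Answer: Judy

Derivation:
Tracking all object holders:
Start: map:Judy, ticket:Laura
Event 1 (swap ticket<->map: now ticket:Judy, map:Laura). State: map:Laura, ticket:Judy
Event 2 (swap map<->ticket: now map:Judy, ticket:Laura). State: map:Judy, ticket:Laura
Event 3 (give ticket: Laura -> Ivan). State: map:Judy, ticket:Ivan
Event 4 (swap ticket<->map: now ticket:Judy, map:Ivan). State: map:Ivan, ticket:Judy
Event 5 (swap ticket<->map: now ticket:Ivan, map:Judy). State: map:Judy, ticket:Ivan
Event 6 (swap ticket<->map: now ticket:Judy, map:Ivan). State: map:Ivan, ticket:Judy

Final state: map:Ivan, ticket:Judy
The ticket is held by Judy.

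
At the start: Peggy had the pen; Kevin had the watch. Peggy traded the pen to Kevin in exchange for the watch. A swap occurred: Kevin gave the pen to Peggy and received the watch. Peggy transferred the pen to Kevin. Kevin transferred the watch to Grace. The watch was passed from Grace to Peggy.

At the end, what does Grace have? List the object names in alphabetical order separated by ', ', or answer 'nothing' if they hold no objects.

Answer: nothing

Derivation:
Tracking all object holders:
Start: pen:Peggy, watch:Kevin
Event 1 (swap pen<->watch: now pen:Kevin, watch:Peggy). State: pen:Kevin, watch:Peggy
Event 2 (swap pen<->watch: now pen:Peggy, watch:Kevin). State: pen:Peggy, watch:Kevin
Event 3 (give pen: Peggy -> Kevin). State: pen:Kevin, watch:Kevin
Event 4 (give watch: Kevin -> Grace). State: pen:Kevin, watch:Grace
Event 5 (give watch: Grace -> Peggy). State: pen:Kevin, watch:Peggy

Final state: pen:Kevin, watch:Peggy
Grace holds: (nothing).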